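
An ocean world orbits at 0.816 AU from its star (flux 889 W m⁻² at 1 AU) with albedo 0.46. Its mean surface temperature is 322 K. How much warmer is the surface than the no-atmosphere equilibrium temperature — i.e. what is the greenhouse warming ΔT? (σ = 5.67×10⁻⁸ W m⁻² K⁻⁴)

S = 889/0.816² = 1335 W m⁻².
T_eq = [S(1−A)/(4σ)]^(1/4) = [1335×0.54/(4×5.67×10⁻⁸)]^(1/4) = 237.4 K.
ΔT = T_surf − T_eq = 322 − 237.4.

ΔT ≈ 84.6 K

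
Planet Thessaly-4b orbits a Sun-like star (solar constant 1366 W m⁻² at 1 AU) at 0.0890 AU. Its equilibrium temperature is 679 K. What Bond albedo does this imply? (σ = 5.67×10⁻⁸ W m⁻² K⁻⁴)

Flux at 0.0890 AU: S = 1366/0.0890² = 1.72×10⁵ W m⁻².
From T_eq⁴ = S(1−A)/(4σ): 1−A = 4σT_eq⁴/S.
1−A = 4 × 5.67×10⁻⁸ × (679)⁴ / 1.72×10⁵ = 0.280.

A ≈ 0.72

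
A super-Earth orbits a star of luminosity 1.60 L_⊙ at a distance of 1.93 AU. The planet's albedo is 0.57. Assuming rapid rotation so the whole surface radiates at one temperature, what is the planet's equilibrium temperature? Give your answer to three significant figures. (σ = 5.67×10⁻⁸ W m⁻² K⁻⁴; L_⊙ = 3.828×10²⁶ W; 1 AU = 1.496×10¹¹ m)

d = 1.93 AU = 2.89×10¹¹ m.
L = 1.60 × 3.828×10²⁶ = 6.12×10²⁶ W.
Flux: S = L/(4πd²) = 6.12×10²⁶/(4π×(2.89×10¹¹)²) = 585 W m⁻².
Energy balance: absorbed = emitted ⇒ πR²·S(1−A) = 4πR²·σT_eq⁴, so T_eq⁴ = S(1−A)/(4σ).
T_eq = [585 × 0.43 / (4 × 5.67×10⁻⁸)]^(1/4) = (1.11×10⁹)^(1/4) = 182 K.

T_eq ≈ 182 K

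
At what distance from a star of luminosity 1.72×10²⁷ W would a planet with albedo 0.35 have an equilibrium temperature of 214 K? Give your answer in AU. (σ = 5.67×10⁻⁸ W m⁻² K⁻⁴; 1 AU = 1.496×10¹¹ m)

d ≈ 2.89 AU

From T_eq⁴ = L(1−A)/(16πσd²): d = √[L(1−A)/(16πσT_eq⁴)].
d = √[1.72×10²⁷ × 0.65 / (16π × 5.67×10⁻⁸ × (214)⁴)] = 4.32×10¹¹ m = 2.89 AU.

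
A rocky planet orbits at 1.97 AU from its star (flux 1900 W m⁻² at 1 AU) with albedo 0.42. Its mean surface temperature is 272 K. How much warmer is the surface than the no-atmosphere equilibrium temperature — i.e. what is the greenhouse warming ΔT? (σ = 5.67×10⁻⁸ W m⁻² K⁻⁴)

S = 1900/1.97² = 489.6 W m⁻².
T_eq = [S(1−A)/(4σ)]^(1/4) = [489.6×0.58/(4×5.67×10⁻⁸)]^(1/4) = 188.1 K.
ΔT = T_surf − T_eq = 272 − 188.1.

ΔT ≈ 83.9 K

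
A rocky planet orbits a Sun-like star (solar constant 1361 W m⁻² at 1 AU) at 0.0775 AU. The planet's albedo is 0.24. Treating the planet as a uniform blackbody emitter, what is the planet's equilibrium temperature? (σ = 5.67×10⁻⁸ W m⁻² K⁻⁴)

Flux at 0.0775 AU: S = 1361/0.0775² = 2.27×10⁵ W m⁻².
Energy balance: absorbed = emitted ⇒ πR²·S(1−A) = 4πR²·σT_eq⁴, so T_eq⁴ = S(1−A)/(4σ).
T_eq = [2.27×10⁵ × 0.76 / (4 × 5.67×10⁻⁸)]^(1/4) = (7.59×10¹¹)^(1/4) = 933 K.

T_eq ≈ 933 K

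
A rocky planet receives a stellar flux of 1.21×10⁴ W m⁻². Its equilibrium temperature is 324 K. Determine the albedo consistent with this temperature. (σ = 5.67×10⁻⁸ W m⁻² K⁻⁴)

A ≈ 0.79

From T_eq⁴ = S(1−A)/(4σ): 1−A = 4σT_eq⁴/S.
1−A = 4 × 5.67×10⁻⁸ × (324)⁴ / 1.21×10⁴ = 0.207.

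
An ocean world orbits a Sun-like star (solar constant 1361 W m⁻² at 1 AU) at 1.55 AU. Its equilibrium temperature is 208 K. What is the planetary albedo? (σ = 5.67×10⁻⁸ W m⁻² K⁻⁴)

Flux at 1.55 AU: S = 1361/1.55² = 566 W m⁻².
From T_eq⁴ = S(1−A)/(4σ): 1−A = 4σT_eq⁴/S.
1−A = 4 × 5.67×10⁻⁸ × (208)⁴ / 566 = 0.749.

A ≈ 0.25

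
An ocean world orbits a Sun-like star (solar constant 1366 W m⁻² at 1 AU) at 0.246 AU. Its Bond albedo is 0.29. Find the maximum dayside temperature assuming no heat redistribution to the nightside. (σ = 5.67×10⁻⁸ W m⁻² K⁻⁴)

Flux at 0.246 AU: S = 1366/0.246² = 2.26×10⁴ W m⁻².
With no redistribution each surface element balances locally: S(1−A) = σT⁴.
T = [2.26×10⁴ × 0.71 / 5.67×10⁻⁸]^(1/4) = (2.83×10¹¹)^(1/4) = 729 K.

T_ss ≈ 729 K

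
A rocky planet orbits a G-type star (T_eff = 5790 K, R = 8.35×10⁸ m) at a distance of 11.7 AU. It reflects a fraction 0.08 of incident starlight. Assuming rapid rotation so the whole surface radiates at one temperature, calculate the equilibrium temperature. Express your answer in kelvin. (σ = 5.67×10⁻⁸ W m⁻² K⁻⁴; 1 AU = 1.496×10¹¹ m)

d = 11.7 AU = 1.75×10¹² m.
L = 4πR_⋆²σT_⋆⁴ = 4π(8.35×10⁸)² × 5.67×10⁻⁸ × (5790)⁴ = 5.58×10²⁶ W.
S = L/(4πd²) = 14.5 W m⁻².
Energy balance: absorbed = emitted ⇒ πR²·S(1−A) = 4πR²·σT_eq⁴, so T_eq⁴ = S(1−A)/(4σ).
T_eq = [14.5 × 0.92 / (4 × 5.67×10⁻⁸)]^(1/4) = (5.88×10⁷)^(1/4) = 87.6 K.

T_eq ≈ 87.6 K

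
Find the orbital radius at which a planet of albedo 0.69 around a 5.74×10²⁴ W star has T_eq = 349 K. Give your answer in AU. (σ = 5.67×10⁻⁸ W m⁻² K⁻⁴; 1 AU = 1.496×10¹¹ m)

From T_eq⁴ = L(1−A)/(16πσd²): d = √[L(1−A)/(16πσT_eq⁴)].
d = √[5.74×10²⁴ × 0.31 / (16π × 5.67×10⁻⁸ × (349)⁴)] = 6.49×10⁹ m = 0.0434 AU.

d ≈ 0.0434 AU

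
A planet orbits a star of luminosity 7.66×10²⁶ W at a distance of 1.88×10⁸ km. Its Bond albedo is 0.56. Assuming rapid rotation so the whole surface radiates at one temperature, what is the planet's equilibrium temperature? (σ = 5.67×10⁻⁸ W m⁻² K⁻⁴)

T_eq ≈ 241 K

d = 1.88×10⁸ km = 1.88×10¹¹ m.
Flux: S = L/(4πd²) = 7.66×10²⁶/(4π×(1.88×10¹¹)²) = 1720 W m⁻².
Energy balance: absorbed = emitted ⇒ πR²·S(1−A) = 4πR²·σT_eq⁴, so T_eq⁴ = S(1−A)/(4σ).
T_eq = [1720 × 0.44 / (4 × 5.67×10⁻⁸)]^(1/4) = (3.35×10⁹)^(1/4) = 241 K.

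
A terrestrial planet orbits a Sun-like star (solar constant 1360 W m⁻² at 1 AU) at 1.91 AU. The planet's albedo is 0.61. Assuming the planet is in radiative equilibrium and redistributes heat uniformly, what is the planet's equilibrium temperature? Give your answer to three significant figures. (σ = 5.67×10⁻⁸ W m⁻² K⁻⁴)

Flux at 1.91 AU: S = 1360/1.91² = 373 W m⁻².
Energy balance: absorbed = emitted ⇒ πR²·S(1−A) = 4πR²·σT_eq⁴, so T_eq⁴ = S(1−A)/(4σ).
T_eq = [373 × 0.39 / (4 × 5.67×10⁻⁸)]^(1/4) = (6.41×10⁸)^(1/4) = 159 K.

T_eq ≈ 159 K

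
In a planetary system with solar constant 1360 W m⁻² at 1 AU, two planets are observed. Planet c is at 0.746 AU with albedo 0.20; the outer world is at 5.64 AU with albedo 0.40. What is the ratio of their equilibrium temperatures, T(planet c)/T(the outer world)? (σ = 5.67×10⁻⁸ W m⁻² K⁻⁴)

T₁/T₂ ≈ 2.955

T_eq = [S₀(1−A)/(4σd²)]^(1/4), so T ∝ (1−A)^(1/4) / √d.
T₁ = [1360×0.80/(4×5.67×10⁻⁸×0.746²)]^(1/4) = 304.70 K.
T₂ = [1360×0.60/(4×5.67×10⁻⁸×5.64²)]^(1/4) = 103.13 K.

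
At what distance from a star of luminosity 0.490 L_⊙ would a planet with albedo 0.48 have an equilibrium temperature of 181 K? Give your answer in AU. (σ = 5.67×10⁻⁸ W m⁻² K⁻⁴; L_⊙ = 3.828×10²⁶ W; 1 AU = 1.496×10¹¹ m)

L = 0.490 × 3.828×10²⁶ = 1.88×10²⁶ W.
From T_eq⁴ = L(1−A)/(16πσd²): d = √[L(1−A)/(16πσT_eq⁴)].
d = √[1.88×10²⁶ × 0.52 / (16π × 5.67×10⁻⁸ × (181)⁴)] = 1.79×10¹¹ m = 1.19 AU.

d ≈ 1.19 AU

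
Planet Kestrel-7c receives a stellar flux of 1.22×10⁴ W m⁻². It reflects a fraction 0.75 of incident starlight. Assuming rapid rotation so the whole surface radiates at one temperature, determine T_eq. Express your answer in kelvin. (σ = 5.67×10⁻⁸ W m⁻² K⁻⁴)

T_eq ≈ 341 K

Energy balance: absorbed = emitted ⇒ πR²·S(1−A) = 4πR²·σT_eq⁴, so T_eq⁴ = S(1−A)/(4σ).
T_eq = [1.22×10⁴ × 0.25 / (4 × 5.67×10⁻⁸)]^(1/4) = (1.34×10¹⁰)^(1/4) = 341 K.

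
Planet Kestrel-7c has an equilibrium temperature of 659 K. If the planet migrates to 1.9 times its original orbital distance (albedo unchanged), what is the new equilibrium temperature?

T_eq ∝ L^(1/4) · d^(−1/2).
T′ = 659 / 1.9^(1/2) = 478 K.

T_eq ≈ 478 K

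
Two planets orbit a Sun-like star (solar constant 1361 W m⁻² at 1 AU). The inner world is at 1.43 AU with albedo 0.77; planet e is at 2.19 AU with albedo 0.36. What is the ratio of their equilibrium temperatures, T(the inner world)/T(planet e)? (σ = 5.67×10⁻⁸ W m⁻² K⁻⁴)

T_eq = [S₀(1−A)/(4σd²)]^(1/4), so T ∝ (1−A)^(1/4) / √d.
T₁ = [1361×0.23/(4×5.67×10⁻⁸×1.43²)]^(1/4) = 161.18 K.
T₂ = [1361×0.64/(4×5.67×10⁻⁸×2.19²)]^(1/4) = 168.22 K.

T₁/T₂ ≈ 0.958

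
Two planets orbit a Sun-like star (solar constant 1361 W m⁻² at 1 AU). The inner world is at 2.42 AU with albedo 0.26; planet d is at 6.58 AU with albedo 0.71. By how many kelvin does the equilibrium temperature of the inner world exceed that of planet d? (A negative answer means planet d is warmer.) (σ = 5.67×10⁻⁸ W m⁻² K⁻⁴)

ΔT ≈ 86.3 K

T_eq = [S₀(1−A)/(4σd²)]^(1/4), so T ∝ (1−A)^(1/4) / √d.
T₁ = [1361×0.74/(4×5.67×10⁻⁸×2.42²)]^(1/4) = 165.94 K.
T₂ = [1361×0.29/(4×5.67×10⁻⁸×6.58²)]^(1/4) = 79.62 K.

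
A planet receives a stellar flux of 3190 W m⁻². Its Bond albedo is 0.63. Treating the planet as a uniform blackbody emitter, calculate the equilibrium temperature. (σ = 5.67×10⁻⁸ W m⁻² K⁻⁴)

T_eq ≈ 269 K

Energy balance: absorbed = emitted ⇒ πR²·S(1−A) = 4πR²·σT_eq⁴, so T_eq⁴ = S(1−A)/(4σ).
T_eq = [3190 × 0.37 / (4 × 5.67×10⁻⁸)]^(1/4) = (5.20×10⁹)^(1/4) = 269 K.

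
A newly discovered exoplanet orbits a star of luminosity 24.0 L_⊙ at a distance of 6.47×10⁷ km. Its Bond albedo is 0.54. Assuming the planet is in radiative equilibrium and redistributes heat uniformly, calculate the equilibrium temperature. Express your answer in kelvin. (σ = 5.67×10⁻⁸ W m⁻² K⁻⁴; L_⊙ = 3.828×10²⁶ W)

T_eq ≈ 771 K

d = 6.47×10⁷ km = 6.47×10¹⁰ m.
L = 24.0 × 3.828×10²⁶ = 9.19×10²⁷ W.
Flux: S = L/(4πd²) = 9.19×10²⁷/(4π×(6.47×10¹⁰)²) = 1.75×10⁵ W m⁻².
Energy balance: absorbed = emitted ⇒ πR²·S(1−A) = 4πR²·σT_eq⁴, so T_eq⁴ = S(1−A)/(4σ).
T_eq = [1.75×10⁵ × 0.46 / (4 × 5.67×10⁻⁸)]^(1/4) = (3.54×10¹¹)^(1/4) = 771 K.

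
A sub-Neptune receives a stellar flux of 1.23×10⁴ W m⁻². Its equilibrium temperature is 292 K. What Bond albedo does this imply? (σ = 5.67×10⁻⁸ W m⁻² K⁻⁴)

A ≈ 0.87

From T_eq⁴ = S(1−A)/(4σ): 1−A = 4σT_eq⁴/S.
1−A = 4 × 5.67×10⁻⁸ × (292)⁴ / 1.23×10⁴ = 0.134.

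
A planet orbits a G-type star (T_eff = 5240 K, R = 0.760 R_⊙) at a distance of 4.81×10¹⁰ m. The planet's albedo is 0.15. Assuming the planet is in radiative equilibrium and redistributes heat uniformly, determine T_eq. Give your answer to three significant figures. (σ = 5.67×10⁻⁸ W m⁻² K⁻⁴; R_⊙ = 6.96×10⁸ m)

R_⋆ = 0.760 × 6.96×10⁸ = 5.29×10⁸ m.
L = 4πR_⋆²σT_⋆⁴ = 4π(5.29×10⁸)² × 5.67×10⁻⁸ × (5240)⁴ = 1.50×10²⁶ W.
S = L/(4πd²) = 5170 W m⁻².
Energy balance: absorbed = emitted ⇒ πR²·S(1−A) = 4πR²·σT_eq⁴, so T_eq⁴ = S(1−A)/(4σ).
T_eq = [5170 × 0.85 / (4 × 5.67×10⁻⁸)]^(1/4) = (1.94×10¹⁰)^(1/4) = 373 K.

T_eq ≈ 373 K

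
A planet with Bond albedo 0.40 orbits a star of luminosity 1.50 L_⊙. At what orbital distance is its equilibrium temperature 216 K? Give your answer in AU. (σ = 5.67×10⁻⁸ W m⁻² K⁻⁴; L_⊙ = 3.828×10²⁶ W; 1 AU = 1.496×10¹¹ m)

d ≈ 1.58 AU

L = 1.50 × 3.828×10²⁶ = 5.74×10²⁶ W.
From T_eq⁴ = L(1−A)/(16πσd²): d = √[L(1−A)/(16πσT_eq⁴)].
d = √[5.74×10²⁶ × 0.60 / (16π × 5.67×10⁻⁸ × (216)⁴)] = 2.36×10¹¹ m = 1.58 AU.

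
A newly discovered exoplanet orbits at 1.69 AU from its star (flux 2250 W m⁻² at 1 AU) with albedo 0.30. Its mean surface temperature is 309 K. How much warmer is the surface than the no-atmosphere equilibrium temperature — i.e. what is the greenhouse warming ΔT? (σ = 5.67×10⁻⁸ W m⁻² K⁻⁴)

S = 2250/1.69² = 787.8 W m⁻².
T_eq = [S(1−A)/(4σ)]^(1/4) = [787.8×0.70/(4×5.67×10⁻⁸)]^(1/4) = 222.1 K.
ΔT = T_surf − T_eq = 309 − 222.1.

ΔT ≈ 86.9 K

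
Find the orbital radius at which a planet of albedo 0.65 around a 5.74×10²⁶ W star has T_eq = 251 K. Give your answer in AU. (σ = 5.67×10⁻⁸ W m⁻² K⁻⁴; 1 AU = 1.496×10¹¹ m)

d ≈ 0.891 AU

From T_eq⁴ = L(1−A)/(16πσd²): d = √[L(1−A)/(16πσT_eq⁴)].
d = √[5.74×10²⁶ × 0.35 / (16π × 5.67×10⁻⁸ × (251)⁴)] = 1.33×10¹¹ m = 0.891 AU.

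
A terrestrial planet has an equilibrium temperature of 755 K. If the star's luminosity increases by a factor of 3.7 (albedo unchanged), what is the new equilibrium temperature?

T_eq ≈ 1050 K

T_eq ∝ L^(1/4) · d^(−1/2).
T′ = 755 × 3.7^(1/4) = 1050 K.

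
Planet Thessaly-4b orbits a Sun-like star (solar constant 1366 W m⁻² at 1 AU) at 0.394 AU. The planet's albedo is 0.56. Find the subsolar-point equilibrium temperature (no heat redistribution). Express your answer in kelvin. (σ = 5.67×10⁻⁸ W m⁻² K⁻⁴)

Flux at 0.394 AU: S = 1366/0.394² = 8800 W m⁻².
At the subsolar point the surface absorbs S(1−A) and emits σT⁴ per unit area — no factor of 4, since only the local patch is in balance.
T = [8800 × 0.44 / 5.67×10⁻⁸]^(1/4) = (6.83×10¹⁰)^(1/4) = 511 K.

T_ss ≈ 511 K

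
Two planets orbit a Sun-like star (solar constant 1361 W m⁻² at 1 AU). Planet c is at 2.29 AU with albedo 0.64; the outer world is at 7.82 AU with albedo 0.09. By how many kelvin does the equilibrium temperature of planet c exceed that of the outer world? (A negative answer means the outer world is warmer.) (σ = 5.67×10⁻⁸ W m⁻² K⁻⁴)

T_eq = [S₀(1−A)/(4σd²)]^(1/4), so T ∝ (1−A)^(1/4) / √d.
T₁ = [1361×0.36/(4×5.67×10⁻⁸×2.29²)]^(1/4) = 142.47 K.
T₂ = [1361×0.91/(4×5.67×10⁻⁸×7.82²)]^(1/4) = 97.21 K.

ΔT ≈ 45.3 K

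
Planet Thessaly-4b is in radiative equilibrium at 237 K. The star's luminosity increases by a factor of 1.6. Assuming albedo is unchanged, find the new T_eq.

T_eq ≈ 267 K

T_eq ∝ L^(1/4) · d^(−1/2).
T′ = 237 × 1.6^(1/4) = 267 K.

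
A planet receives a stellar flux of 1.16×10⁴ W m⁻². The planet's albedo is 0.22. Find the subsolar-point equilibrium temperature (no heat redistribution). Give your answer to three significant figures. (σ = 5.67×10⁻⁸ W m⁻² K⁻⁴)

At the subsolar point the surface absorbs S(1−A) and emits σT⁴ per unit area — no factor of 4, since only the local patch is in balance.
T = [1.16×10⁴ × 0.78 / 5.67×10⁻⁸]^(1/4) = (1.60×10¹¹)^(1/4) = 632 K.

T_ss ≈ 632 K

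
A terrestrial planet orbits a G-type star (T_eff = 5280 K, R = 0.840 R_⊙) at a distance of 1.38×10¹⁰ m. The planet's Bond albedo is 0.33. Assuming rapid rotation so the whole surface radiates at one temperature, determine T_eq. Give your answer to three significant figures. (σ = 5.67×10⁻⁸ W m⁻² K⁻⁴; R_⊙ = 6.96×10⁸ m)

T_eq ≈ 695 K

R_⋆ = 0.840 × 6.96×10⁸ = 5.85×10⁸ m.
L = 4πR_⋆²σT_⋆⁴ = 4π(5.85×10⁸)² × 5.67×10⁻⁸ × (5280)⁴ = 1.89×10²⁶ W.
S = L/(4πd²) = 7.91×10⁴ W m⁻².
Energy balance: absorbed = emitted ⇒ πR²·S(1−A) = 4πR²·σT_eq⁴, so T_eq⁴ = S(1−A)/(4σ).
T_eq = [7.91×10⁴ × 0.67 / (4 × 5.67×10⁻⁸)]^(1/4) = (2.34×10¹¹)^(1/4) = 695 K.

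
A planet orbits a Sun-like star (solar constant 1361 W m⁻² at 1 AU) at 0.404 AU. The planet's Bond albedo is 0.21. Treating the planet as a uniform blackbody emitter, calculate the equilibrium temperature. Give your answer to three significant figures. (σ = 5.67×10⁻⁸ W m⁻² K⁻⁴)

T_eq ≈ 413 K

Flux at 0.404 AU: S = 1361/0.404² = 8340 W m⁻².
Energy balance: absorbed = emitted ⇒ πR²·S(1−A) = 4πR²·σT_eq⁴, so T_eq⁴ = S(1−A)/(4σ).
T_eq = [8340 × 0.79 / (4 × 5.67×10⁻⁸)]^(1/4) = (2.90×10¹⁰)^(1/4) = 413 K.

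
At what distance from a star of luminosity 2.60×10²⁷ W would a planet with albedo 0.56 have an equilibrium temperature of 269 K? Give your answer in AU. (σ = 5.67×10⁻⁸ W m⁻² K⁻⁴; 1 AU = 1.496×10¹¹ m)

From T_eq⁴ = L(1−A)/(16πσd²): d = √[L(1−A)/(16πσT_eq⁴)].
d = √[2.60×10²⁷ × 0.44 / (16π × 5.67×10⁻⁸ × (269)⁴)] = 2.77×10¹¹ m = 1.85 AU.

d ≈ 1.85 AU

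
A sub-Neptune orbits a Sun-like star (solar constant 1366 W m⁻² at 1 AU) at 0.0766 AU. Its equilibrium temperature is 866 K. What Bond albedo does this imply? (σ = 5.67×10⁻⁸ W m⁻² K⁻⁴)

A ≈ 0.45

Flux at 0.0766 AU: S = 1366/0.0766² = 2.33×10⁵ W m⁻².
From T_eq⁴ = S(1−A)/(4σ): 1−A = 4σT_eq⁴/S.
1−A = 4 × 5.67×10⁻⁸ × (866)⁴ / 2.33×10⁵ = 0.548.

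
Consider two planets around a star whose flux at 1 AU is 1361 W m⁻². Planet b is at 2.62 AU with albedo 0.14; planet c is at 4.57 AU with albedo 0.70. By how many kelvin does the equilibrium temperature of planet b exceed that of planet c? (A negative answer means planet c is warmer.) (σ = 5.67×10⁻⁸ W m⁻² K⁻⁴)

T_eq = [S₀(1−A)/(4σd²)]^(1/4), so T ∝ (1−A)^(1/4) / √d.
T₁ = [1361×0.86/(4×5.67×10⁻⁸×2.62²)]^(1/4) = 165.59 K.
T₂ = [1361×0.30/(4×5.67×10⁻⁸×4.57²)]^(1/4) = 96.36 K.

ΔT ≈ 69.2 K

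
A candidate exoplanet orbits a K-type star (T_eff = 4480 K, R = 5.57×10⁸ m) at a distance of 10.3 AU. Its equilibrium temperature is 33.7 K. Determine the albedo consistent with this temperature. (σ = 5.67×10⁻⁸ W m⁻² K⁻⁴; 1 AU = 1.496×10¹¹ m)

d = 10.3 AU = 1.54×10¹² m.
L = 4πR_⋆²σT_⋆⁴ = 4π(5.57×10⁸)² × 5.67×10⁻⁸ × (4480)⁴ = 8.90×10²⁵ W.
S = L/(4πd²) = 2.98 W m⁻².
From T_eq⁴ = S(1−A)/(4σ): 1−A = 4σT_eq⁴/S.
1−A = 4 × 5.67×10⁻⁸ × (33.7)⁴ / 2.98 = 0.098.

A ≈ 0.90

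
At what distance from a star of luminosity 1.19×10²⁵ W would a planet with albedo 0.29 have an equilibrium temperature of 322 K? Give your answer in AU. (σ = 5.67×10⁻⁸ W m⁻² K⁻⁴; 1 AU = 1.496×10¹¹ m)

d ≈ 0.111 AU

From T_eq⁴ = L(1−A)/(16πσd²): d = √[L(1−A)/(16πσT_eq⁴)].
d = √[1.19×10²⁵ × 0.71 / (16π × 5.67×10⁻⁸ × (322)⁴)] = 1.66×10¹⁰ m = 0.111 AU.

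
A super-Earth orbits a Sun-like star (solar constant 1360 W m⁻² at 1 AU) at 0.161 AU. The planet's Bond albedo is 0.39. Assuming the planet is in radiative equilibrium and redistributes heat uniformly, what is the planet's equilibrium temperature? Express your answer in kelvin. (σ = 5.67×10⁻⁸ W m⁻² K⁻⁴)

Flux at 0.161 AU: S = 1360/0.161² = 5.25×10⁴ W m⁻².
Energy balance: absorbed = emitted ⇒ πR²·S(1−A) = 4πR²·σT_eq⁴, so T_eq⁴ = S(1−A)/(4σ).
T_eq = [5.25×10⁴ × 0.61 / (4 × 5.67×10⁻⁸)]^(1/4) = (1.41×10¹¹)^(1/4) = 613 K.

T_eq ≈ 613 K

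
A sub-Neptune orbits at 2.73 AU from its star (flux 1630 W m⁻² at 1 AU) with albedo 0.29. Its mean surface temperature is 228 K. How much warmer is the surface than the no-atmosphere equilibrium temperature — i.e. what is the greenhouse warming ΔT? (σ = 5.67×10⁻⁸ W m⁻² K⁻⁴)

S = 1630/2.73² = 218.7 W m⁻².
T_eq = [S(1−A)/(4σ)]^(1/4) = [218.7×0.71/(4×5.67×10⁻⁸)]^(1/4) = 161.8 K.
ΔT = T_surf − T_eq = 228 − 161.8.

ΔT ≈ 66.2 K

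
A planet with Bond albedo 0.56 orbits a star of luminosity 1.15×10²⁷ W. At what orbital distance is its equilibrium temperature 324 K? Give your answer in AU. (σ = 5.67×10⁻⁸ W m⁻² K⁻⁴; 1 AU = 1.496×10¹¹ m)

From T_eq⁴ = L(1−A)/(16πσd²): d = √[L(1−A)/(16πσT_eq⁴)].
d = √[1.15×10²⁷ × 0.44 / (16π × 5.67×10⁻⁸ × (324)⁴)] = 1.27×10¹¹ m = 0.848 AU.

d ≈ 0.848 AU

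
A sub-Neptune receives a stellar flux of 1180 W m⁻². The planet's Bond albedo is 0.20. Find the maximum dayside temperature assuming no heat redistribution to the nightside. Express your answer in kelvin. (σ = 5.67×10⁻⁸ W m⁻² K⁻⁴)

With no redistribution each surface element balances locally: S(1−A) = σT⁴.
T = [1180 × 0.80 / 5.67×10⁻⁸]^(1/4) = (1.66×10¹⁰)^(1/4) = 359 K.

T_ss ≈ 359 K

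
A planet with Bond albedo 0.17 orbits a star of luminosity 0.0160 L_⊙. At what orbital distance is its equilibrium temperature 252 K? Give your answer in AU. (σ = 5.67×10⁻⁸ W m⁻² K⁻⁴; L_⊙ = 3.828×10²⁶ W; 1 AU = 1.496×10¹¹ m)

d ≈ 0.141 AU

L = 0.0160 × 3.828×10²⁶ = 6.12×10²⁴ W.
From T_eq⁴ = L(1−A)/(16πσd²): d = √[L(1−A)/(16πσT_eq⁴)].
d = √[6.12×10²⁴ × 0.83 / (16π × 5.67×10⁻⁸ × (252)⁴)] = 2.10×10¹⁰ m = 0.141 AU.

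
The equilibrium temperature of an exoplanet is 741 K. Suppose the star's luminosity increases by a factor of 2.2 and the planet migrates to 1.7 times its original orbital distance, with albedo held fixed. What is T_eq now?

T_eq ∝ L^(1/4) · d^(−1/2).
T′ = 741 × 2.2^(1/4) / 1.7^(1/2) = 692 K.

T_eq ≈ 692 K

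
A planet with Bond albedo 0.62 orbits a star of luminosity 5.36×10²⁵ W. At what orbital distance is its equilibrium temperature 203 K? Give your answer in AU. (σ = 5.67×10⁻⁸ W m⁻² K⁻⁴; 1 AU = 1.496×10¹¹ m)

d ≈ 0.434 AU

From T_eq⁴ = L(1−A)/(16πσd²): d = √[L(1−A)/(16πσT_eq⁴)].
d = √[5.36×10²⁵ × 0.38 / (16π × 5.67×10⁻⁸ × (203)⁴)] = 6.49×10¹⁰ m = 0.434 AU.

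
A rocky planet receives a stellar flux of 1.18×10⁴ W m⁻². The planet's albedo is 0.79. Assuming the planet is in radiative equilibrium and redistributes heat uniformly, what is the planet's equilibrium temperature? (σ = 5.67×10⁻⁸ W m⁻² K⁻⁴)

T_eq ≈ 323 K

Energy balance: absorbed = emitted ⇒ πR²·S(1−A) = 4πR²·σT_eq⁴, so T_eq⁴ = S(1−A)/(4σ).
T_eq = [1.18×10⁴ × 0.21 / (4 × 5.67×10⁻⁸)]^(1/4) = (1.09×10¹⁰)^(1/4) = 323 K.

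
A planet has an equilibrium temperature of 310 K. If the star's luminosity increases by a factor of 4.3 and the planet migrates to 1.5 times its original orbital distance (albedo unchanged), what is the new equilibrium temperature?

T_eq ∝ L^(1/4) · d^(−1/2).
T′ = 310 × 4.3^(1/4) / 1.5^(1/2) = 364 K.

T_eq ≈ 364 K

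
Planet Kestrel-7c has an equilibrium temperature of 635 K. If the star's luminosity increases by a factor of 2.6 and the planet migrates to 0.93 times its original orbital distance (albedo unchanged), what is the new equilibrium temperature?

T_eq ∝ L^(1/4) · d^(−1/2).
T′ = 635 × 2.6^(1/4) / 0.93^(1/2) = 836 K.

T_eq ≈ 836 K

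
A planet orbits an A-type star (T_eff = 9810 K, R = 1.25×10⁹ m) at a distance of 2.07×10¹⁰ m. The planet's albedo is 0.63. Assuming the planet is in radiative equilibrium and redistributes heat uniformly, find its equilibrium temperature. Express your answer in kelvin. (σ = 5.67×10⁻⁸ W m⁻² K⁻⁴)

L = 4πR_⋆²σT_⋆⁴ = 4π(1.25×10⁹)² × 5.67×10⁻⁸ × (9810)⁴ = 1.03×10²⁸ W.
S = L/(4πd²) = 1.91×10⁶ W m⁻².
Energy balance: absorbed = emitted ⇒ πR²·S(1−A) = 4πR²·σT_eq⁴, so T_eq⁴ = S(1−A)/(4σ).
T_eq = [1.91×10⁶ × 0.37 / (4 × 5.67×10⁻⁸)]^(1/4) = (3.12×10¹²)^(1/4) = 1330 K.

T_eq ≈ 1330 K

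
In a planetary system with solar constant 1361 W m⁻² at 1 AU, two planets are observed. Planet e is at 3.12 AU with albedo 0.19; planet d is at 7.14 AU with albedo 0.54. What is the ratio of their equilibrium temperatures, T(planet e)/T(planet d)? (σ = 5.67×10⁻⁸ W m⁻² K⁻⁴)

T_eq = [S₀(1−A)/(4σd²)]^(1/4), so T ∝ (1−A)^(1/4) / √d.
T₁ = [1361×0.81/(4×5.67×10⁻⁸×3.12²)]^(1/4) = 149.49 K.
T₂ = [1361×0.46/(4×5.67×10⁻⁸×7.14²)]^(1/4) = 85.78 K.

T₁/T₂ ≈ 1.743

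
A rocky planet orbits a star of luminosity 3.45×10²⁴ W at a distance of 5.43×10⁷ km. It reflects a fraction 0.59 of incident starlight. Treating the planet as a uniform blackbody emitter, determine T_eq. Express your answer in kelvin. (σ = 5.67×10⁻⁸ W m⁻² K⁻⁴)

T_eq ≈ 114 K

d = 5.43×10⁷ km = 5.43×10¹⁰ m.
Flux: S = L/(4πd²) = 3.45×10²⁴/(4π×(5.43×10¹⁰)²) = 93.1 W m⁻².
Energy balance: absorbed = emitted ⇒ πR²·S(1−A) = 4πR²·σT_eq⁴, so T_eq⁴ = S(1−A)/(4σ).
T_eq = [93.1 × 0.41 / (4 × 5.67×10⁻⁸)]^(1/4) = (1.68×10⁸)^(1/4) = 114 K.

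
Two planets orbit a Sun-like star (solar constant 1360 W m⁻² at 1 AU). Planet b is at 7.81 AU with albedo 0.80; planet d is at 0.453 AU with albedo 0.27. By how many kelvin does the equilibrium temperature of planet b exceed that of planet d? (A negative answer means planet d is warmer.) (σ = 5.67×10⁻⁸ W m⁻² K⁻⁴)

ΔT ≈ -315.6 K

T_eq = [S₀(1−A)/(4σd²)]^(1/4), so T ∝ (1−A)^(1/4) / √d.
T₁ = [1360×0.20/(4×5.67×10⁻⁸×7.81²)]^(1/4) = 66.59 K.
T₂ = [1360×0.73/(4×5.67×10⁻⁸×0.453²)]^(1/4) = 382.17 K.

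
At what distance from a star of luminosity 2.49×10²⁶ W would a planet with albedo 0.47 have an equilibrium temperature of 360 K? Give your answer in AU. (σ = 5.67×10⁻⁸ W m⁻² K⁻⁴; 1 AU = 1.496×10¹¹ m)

d ≈ 0.351 AU

From T_eq⁴ = L(1−A)/(16πσd²): d = √[L(1−A)/(16πσT_eq⁴)].
d = √[2.49×10²⁶ × 0.53 / (16π × 5.67×10⁻⁸ × (360)⁴)] = 5.25×10¹⁰ m = 0.351 AU.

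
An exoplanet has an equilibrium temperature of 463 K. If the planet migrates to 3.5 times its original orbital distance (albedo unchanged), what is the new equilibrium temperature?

T_eq ∝ L^(1/4) · d^(−1/2).
T′ = 463 / 3.5^(1/2) = 247 K.

T_eq ≈ 247 K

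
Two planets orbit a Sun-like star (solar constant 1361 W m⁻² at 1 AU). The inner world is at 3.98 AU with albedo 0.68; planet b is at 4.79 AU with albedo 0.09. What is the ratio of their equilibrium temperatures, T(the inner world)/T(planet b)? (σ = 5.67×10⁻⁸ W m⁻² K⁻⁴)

T_eq = [S₀(1−A)/(4σd²)]^(1/4), so T ∝ (1−A)^(1/4) / √d.
T₁ = [1361×0.32/(4×5.67×10⁻⁸×3.98²)]^(1/4) = 104.93 K.
T₂ = [1361×0.91/(4×5.67×10⁻⁸×4.79²)]^(1/4) = 124.21 K.

T₁/T₂ ≈ 0.845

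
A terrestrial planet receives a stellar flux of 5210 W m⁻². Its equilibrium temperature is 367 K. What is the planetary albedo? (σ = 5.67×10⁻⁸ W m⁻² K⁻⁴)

A ≈ 0.21

From T_eq⁴ = S(1−A)/(4σ): 1−A = 4σT_eq⁴/S.
1−A = 4 × 5.67×10⁻⁸ × (367)⁴ / 5210 = 0.790.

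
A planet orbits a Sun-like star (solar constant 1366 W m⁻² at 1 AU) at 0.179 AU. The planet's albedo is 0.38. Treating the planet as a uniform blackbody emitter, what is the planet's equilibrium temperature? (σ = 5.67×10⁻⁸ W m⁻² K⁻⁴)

Flux at 0.179 AU: S = 1366/0.179² = 4.26×10⁴ W m⁻².
Energy balance: absorbed = emitted ⇒ πR²·S(1−A) = 4πR²·σT_eq⁴, so T_eq⁴ = S(1−A)/(4σ).
T_eq = [4.26×10⁴ × 0.62 / (4 × 5.67×10⁻⁸)]^(1/4) = (1.17×10¹¹)^(1/4) = 584 K.

T_eq ≈ 584 K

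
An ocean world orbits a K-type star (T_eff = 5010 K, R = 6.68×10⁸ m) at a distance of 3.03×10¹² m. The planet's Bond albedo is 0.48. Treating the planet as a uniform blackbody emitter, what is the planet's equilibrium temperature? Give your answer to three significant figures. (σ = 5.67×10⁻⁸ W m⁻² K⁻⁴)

L = 4πR_⋆²σT_⋆⁴ = 4π(6.68×10⁸)² × 5.67×10⁻⁸ × (5010)⁴ = 2.00×10²⁶ W.
S = L/(4πd²) = 1.74 W m⁻².
Energy balance: absorbed = emitted ⇒ πR²·S(1−A) = 4πR²·σT_eq⁴, so T_eq⁴ = S(1−A)/(4σ).
T_eq = [1.74 × 0.52 / (4 × 5.67×10⁻⁸)]^(1/4) = (3.98×10⁶)^(1/4) = 44.7 K.

T_eq ≈ 44.7 K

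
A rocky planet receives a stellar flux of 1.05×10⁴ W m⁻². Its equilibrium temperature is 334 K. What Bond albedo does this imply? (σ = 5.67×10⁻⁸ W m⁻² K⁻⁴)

From T_eq⁴ = S(1−A)/(4σ): 1−A = 4σT_eq⁴/S.
1−A = 4 × 5.67×10⁻⁸ × (334)⁴ / 1.05×10⁴ = 0.269.

A ≈ 0.73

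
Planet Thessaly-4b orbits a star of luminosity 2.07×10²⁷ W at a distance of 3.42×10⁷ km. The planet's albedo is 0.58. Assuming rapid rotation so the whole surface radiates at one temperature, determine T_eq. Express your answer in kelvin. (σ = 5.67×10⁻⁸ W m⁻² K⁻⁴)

d = 3.42×10⁷ km = 3.42×10¹⁰ m.
Flux: S = L/(4πd²) = 2.07×10²⁷/(4π×(3.42×10¹⁰)²) = 1.41×10⁵ W m⁻².
Energy balance: absorbed = emitted ⇒ πR²·S(1−A) = 4πR²·σT_eq⁴, so T_eq⁴ = S(1−A)/(4σ).
T_eq = [1.41×10⁵ × 0.42 / (4 × 5.67×10⁻⁸)]^(1/4) = (2.61×10¹¹)^(1/4) = 715 K.

T_eq ≈ 715 K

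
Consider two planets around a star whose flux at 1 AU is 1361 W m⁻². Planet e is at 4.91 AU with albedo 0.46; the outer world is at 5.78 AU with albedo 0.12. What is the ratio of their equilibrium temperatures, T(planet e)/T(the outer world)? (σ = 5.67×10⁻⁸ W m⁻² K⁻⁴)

T_eq = [S₀(1−A)/(4σd²)]^(1/4), so T ∝ (1−A)^(1/4) / √d.
T₁ = [1361×0.54/(4×5.67×10⁻⁸×4.91²)]^(1/4) = 107.67 K.
T₂ = [1361×0.88/(4×5.67×10⁻⁸×5.78²)]^(1/4) = 112.13 K.

T₁/T₂ ≈ 0.960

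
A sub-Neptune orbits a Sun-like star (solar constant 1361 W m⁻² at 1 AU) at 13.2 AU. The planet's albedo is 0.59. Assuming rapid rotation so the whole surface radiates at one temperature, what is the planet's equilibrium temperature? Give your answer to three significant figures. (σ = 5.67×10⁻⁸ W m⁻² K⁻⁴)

Flux at 13.2 AU: S = 1361/13.2² = 7.81 W m⁻².
Energy balance: absorbed = emitted ⇒ πR²·S(1−A) = 4πR²·σT_eq⁴, so T_eq⁴ = S(1−A)/(4σ).
T_eq = [7.81 × 0.41 / (4 × 5.67×10⁻⁸)]^(1/4) = (1.41×10⁷)^(1/4) = 61.3 K.

T_eq ≈ 61.3 K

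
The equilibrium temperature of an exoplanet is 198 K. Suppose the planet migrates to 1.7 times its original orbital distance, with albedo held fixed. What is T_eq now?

T_eq ∝ L^(1/4) · d^(−1/2).
T′ = 198 / 1.7^(1/2) = 152 K.

T_eq ≈ 152 K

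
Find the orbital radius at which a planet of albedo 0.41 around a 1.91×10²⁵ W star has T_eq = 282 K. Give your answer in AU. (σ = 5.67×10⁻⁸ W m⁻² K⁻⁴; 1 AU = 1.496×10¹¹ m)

d ≈ 0.167 AU

From T_eq⁴ = L(1−A)/(16πσd²): d = √[L(1−A)/(16πσT_eq⁴)].
d = √[1.91×10²⁵ × 0.59 / (16π × 5.67×10⁻⁸ × (282)⁴)] = 2.50×10¹⁰ m = 0.167 AU.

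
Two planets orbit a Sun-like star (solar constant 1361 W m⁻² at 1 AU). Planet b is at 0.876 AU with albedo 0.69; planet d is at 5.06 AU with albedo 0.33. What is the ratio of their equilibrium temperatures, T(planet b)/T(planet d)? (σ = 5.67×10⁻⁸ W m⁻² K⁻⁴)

T₁/T₂ ≈ 1.982

T_eq = [S₀(1−A)/(4σd²)]^(1/4), so T ∝ (1−A)^(1/4) / √d.
T₁ = [1361×0.31/(4×5.67×10⁻⁸×0.876²)]^(1/4) = 221.89 K.
T₂ = [1361×0.67/(4×5.67×10⁻⁸×5.06²)]^(1/4) = 111.94 K.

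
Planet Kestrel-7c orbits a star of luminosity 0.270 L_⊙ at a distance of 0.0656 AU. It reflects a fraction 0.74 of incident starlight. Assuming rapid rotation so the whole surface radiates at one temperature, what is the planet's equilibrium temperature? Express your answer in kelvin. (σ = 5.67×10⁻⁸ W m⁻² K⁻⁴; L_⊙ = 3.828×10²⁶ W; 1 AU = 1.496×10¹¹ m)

T_eq ≈ 559 K

d = 0.0656 AU = 9.81×10⁹ m.
L = 0.270 × 3.828×10²⁶ = 1.03×10²⁶ W.
Flux: S = L/(4πd²) = 1.03×10²⁶/(4π×(9.81×10⁹)²) = 8.54×10⁴ W m⁻².
Energy balance: absorbed = emitted ⇒ πR²·S(1−A) = 4πR²·σT_eq⁴, so T_eq⁴ = S(1−A)/(4σ).
T_eq = [8.54×10⁴ × 0.26 / (4 × 5.67×10⁻⁸)]^(1/4) = (9.79×10¹⁰)^(1/4) = 559 K.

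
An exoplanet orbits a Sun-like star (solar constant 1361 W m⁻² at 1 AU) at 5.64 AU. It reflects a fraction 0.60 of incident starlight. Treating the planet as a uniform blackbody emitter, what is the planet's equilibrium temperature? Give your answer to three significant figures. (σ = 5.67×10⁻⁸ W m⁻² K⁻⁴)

Flux at 5.64 AU: S = 1361/5.64² = 42.8 W m⁻².
Energy balance: absorbed = emitted ⇒ πR²·S(1−A) = 4πR²·σT_eq⁴, so T_eq⁴ = S(1−A)/(4σ).
T_eq = [42.8 × 0.40 / (4 × 5.67×10⁻⁸)]^(1/4) = (7.55×10⁷)^(1/4) = 93.2 K.

T_eq ≈ 93.2 K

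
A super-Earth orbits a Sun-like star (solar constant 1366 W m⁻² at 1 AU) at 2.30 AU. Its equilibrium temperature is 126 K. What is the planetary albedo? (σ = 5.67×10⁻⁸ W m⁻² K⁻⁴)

Flux at 2.30 AU: S = 1366/2.30² = 258 W m⁻².
From T_eq⁴ = S(1−A)/(4σ): 1−A = 4σT_eq⁴/S.
1−A = 4 × 5.67×10⁻⁸ × (126)⁴ / 258 = 0.221.

A ≈ 0.78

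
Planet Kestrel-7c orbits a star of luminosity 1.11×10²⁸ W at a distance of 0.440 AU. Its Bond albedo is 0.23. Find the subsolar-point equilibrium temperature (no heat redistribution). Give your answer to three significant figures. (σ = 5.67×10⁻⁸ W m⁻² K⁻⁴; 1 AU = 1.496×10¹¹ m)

d = 0.440 AU = 6.58×10¹⁰ m.
Flux: S = L/(4πd²) = 1.11×10²⁸/(4π×(6.58×10¹⁰)²) = 2.04×10⁵ W m⁻².
At the subsolar point the surface absorbs S(1−A) and emits σT⁴ per unit area — no factor of 4, since only the local patch is in balance.
T = [2.04×10⁵ × 0.77 / 5.67×10⁻⁸]^(1/4) = (2.77×10¹²)^(1/4) = 1290 K.

T_ss ≈ 1290 K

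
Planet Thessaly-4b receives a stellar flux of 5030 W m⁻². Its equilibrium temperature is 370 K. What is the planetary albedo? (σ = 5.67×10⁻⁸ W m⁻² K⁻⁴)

From T_eq⁴ = S(1−A)/(4σ): 1−A = 4σT_eq⁴/S.
1−A = 4 × 5.67×10⁻⁸ × (370)⁴ / 5030 = 0.845.

A ≈ 0.15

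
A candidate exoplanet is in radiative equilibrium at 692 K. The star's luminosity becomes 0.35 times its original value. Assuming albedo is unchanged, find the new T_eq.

T_eq ≈ 532 K

T_eq ∝ L^(1/4) · d^(−1/2).
T′ = 692 × 0.35^(1/4) = 532 K.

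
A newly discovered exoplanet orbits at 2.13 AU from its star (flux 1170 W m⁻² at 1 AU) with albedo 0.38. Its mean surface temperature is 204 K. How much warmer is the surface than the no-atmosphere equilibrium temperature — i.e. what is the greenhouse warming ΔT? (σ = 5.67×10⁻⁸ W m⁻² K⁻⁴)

ΔT ≈ 41.1 K

S = 1170/2.13² = 257.9 W m⁻².
T_eq = [S(1−A)/(4σ)]^(1/4) = [257.9×0.62/(4×5.67×10⁻⁸)]^(1/4) = 162.9 K.
ΔT = T_surf − T_eq = 204 − 162.9.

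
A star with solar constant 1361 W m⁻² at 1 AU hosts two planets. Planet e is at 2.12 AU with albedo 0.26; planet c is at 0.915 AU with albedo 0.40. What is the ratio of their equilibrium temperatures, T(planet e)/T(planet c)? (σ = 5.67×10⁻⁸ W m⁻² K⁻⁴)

T₁/T₂ ≈ 0.692

T_eq = [S₀(1−A)/(4σd²)]^(1/4), so T ∝ (1−A)^(1/4) / √d.
T₁ = [1361×0.74/(4×5.67×10⁻⁸×2.12²)]^(1/4) = 177.29 K.
T₂ = [1361×0.60/(4×5.67×10⁻⁸×0.915²)]^(1/4) = 256.08 K.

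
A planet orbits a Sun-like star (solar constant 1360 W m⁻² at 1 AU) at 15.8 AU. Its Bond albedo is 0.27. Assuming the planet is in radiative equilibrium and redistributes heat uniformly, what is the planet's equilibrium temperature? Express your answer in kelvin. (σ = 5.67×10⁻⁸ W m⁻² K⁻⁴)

Flux at 15.8 AU: S = 1360/15.8² = 5.45 W m⁻².
Energy balance: absorbed = emitted ⇒ πR²·S(1−A) = 4πR²·σT_eq⁴, so T_eq⁴ = S(1−A)/(4σ).
T_eq = [5.45 × 0.73 / (4 × 5.67×10⁻⁸)]^(1/4) = (1.75×10⁷)^(1/4) = 64.7 K.

T_eq ≈ 64.7 K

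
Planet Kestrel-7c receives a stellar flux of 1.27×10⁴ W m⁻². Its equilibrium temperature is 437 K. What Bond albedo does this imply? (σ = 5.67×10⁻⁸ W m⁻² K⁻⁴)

From T_eq⁴ = S(1−A)/(4σ): 1−A = 4σT_eq⁴/S.
1−A = 4 × 5.67×10⁻⁸ × (437)⁴ / 1.27×10⁴ = 0.651.

A ≈ 0.35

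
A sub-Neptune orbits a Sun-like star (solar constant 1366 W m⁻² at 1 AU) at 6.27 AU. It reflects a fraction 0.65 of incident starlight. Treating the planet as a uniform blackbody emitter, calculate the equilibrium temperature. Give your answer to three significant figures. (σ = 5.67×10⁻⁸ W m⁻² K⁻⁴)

T_eq ≈ 85.6 K

Flux at 6.27 AU: S = 1366/6.27² = 34.7 W m⁻².
Energy balance: absorbed = emitted ⇒ πR²·S(1−A) = 4πR²·σT_eq⁴, so T_eq⁴ = S(1−A)/(4σ).
T_eq = [34.7 × 0.35 / (4 × 5.67×10⁻⁸)]^(1/4) = (5.36×10⁷)^(1/4) = 85.6 K.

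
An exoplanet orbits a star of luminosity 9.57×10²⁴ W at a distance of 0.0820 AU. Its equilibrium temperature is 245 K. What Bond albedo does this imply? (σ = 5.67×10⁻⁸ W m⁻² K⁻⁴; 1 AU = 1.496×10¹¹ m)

A ≈ 0.84

d = 0.0820 AU = 1.23×10¹⁰ m.
Flux: S = L/(4πd²) = 9.57×10²⁴/(4π×(1.23×10¹⁰)²) = 5060 W m⁻².
From T_eq⁴ = S(1−A)/(4σ): 1−A = 4σT_eq⁴/S.
1−A = 4 × 5.67×10⁻⁸ × (245)⁴ / 5060 = 0.161.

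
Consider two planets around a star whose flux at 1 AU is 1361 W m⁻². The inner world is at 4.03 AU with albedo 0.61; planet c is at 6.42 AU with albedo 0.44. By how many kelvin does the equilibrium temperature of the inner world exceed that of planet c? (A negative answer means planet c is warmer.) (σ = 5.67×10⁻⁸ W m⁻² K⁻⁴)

T_eq = [S₀(1−A)/(4σd²)]^(1/4), so T ∝ (1−A)^(1/4) / √d.
T₁ = [1361×0.39/(4×5.67×10⁻⁸×4.03²)]^(1/4) = 109.56 K.
T₂ = [1361×0.56/(4×5.67×10⁻⁸×6.42²)]^(1/4) = 95.02 K.

ΔT ≈ 14.5 K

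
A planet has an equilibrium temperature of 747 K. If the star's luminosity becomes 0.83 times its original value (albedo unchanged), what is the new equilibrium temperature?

T_eq ∝ L^(1/4) · d^(−1/2).
T′ = 747 × 0.83^(1/4) = 713 K.

T_eq ≈ 713 K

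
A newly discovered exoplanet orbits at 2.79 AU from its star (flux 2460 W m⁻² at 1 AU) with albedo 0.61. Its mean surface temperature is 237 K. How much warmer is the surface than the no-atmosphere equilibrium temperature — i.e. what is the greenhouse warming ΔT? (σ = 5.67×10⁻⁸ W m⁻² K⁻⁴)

ΔT ≈ 84.3 K

S = 2460/2.79² = 316.0 W m⁻².
T_eq = [S(1−A)/(4σ)]^(1/4) = [316.0×0.39/(4×5.67×10⁻⁸)]^(1/4) = 152.7 K.
ΔT = T_surf − T_eq = 237 − 152.7.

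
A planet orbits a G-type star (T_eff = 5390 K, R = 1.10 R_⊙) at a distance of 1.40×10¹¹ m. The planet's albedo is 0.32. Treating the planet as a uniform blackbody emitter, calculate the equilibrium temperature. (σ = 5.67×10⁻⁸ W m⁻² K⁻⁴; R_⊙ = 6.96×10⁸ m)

T_eq ≈ 256 K

R_⋆ = 1.10 × 6.96×10⁸ = 7.66×10⁸ m.
L = 4πR_⋆²σT_⋆⁴ = 4π(7.66×10⁸)² × 5.67×10⁻⁸ × (5390)⁴ = 3.52×10²⁶ W.
S = L/(4πd²) = 1430 W m⁻².
Energy balance: absorbed = emitted ⇒ πR²·S(1−A) = 4πR²·σT_eq⁴, so T_eq⁴ = S(1−A)/(4σ).
T_eq = [1430 × 0.68 / (4 × 5.67×10⁻⁸)]^(1/4) = (4.29×10⁹)^(1/4) = 256 K.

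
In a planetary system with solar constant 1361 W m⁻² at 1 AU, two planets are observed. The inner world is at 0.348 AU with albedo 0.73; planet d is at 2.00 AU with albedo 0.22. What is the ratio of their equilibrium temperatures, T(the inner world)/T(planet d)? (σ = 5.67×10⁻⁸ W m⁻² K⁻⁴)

T_eq = [S₀(1−A)/(4σd²)]^(1/4), so T ∝ (1−A)^(1/4) / √d.
T₁ = [1361×0.27/(4×5.67×10⁻⁸×0.348²)]^(1/4) = 340.10 K.
T₂ = [1361×0.78/(4×5.67×10⁻⁸×2.00²)]^(1/4) = 184.95 K.

T₁/T₂ ≈ 1.839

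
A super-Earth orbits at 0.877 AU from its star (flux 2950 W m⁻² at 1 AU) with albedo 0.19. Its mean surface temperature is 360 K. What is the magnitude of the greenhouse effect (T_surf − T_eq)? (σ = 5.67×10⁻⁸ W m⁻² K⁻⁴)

ΔT ≈ 17.9 K

S = 2950/0.877² = 3836 W m⁻².
T_eq = [S(1−A)/(4σ)]^(1/4) = [3836×0.81/(4×5.67×10⁻⁸)]^(1/4) = 342.1 K.
ΔT = T_surf − T_eq = 360 − 342.1.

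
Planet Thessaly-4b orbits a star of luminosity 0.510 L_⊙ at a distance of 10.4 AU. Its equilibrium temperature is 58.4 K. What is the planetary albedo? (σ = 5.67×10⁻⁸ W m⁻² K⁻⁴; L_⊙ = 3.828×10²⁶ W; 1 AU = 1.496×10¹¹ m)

d = 10.4 AU = 1.56×10¹² m.
L = 0.510 × 3.828×10²⁶ = 1.95×10²⁶ W.
Flux: S = L/(4πd²) = 1.95×10²⁶/(4π×(1.56×10¹²)²) = 6.42 W m⁻².
From T_eq⁴ = S(1−A)/(4σ): 1−A = 4σT_eq⁴/S.
1−A = 4 × 5.67×10⁻⁸ × (58.4)⁴ / 6.42 = 0.411.

A ≈ 0.59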